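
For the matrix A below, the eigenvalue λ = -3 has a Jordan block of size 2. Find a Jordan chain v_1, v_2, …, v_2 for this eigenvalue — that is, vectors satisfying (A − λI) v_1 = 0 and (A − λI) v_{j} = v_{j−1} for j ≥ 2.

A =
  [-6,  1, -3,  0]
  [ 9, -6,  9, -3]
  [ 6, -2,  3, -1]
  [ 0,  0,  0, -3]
A Jordan chain for λ = -3 of length 2:
v_1 = (-3, 9, 6, 0)ᵀ
v_2 = (1, 0, 0, 0)ᵀ

Let N = A − (-3)·I. We want v_2 with N^2 v_2 = 0 but N^1 v_2 ≠ 0; then v_{j-1} := N · v_j for j = 2, …, 2.

Pick v_2 = (1, 0, 0, 0)ᵀ.
Then v_1 = N · v_2 = (-3, 9, 6, 0)ᵀ.

Sanity check: (A − (-3)·I) v_1 = (0, 0, 0, 0)ᵀ = 0. ✓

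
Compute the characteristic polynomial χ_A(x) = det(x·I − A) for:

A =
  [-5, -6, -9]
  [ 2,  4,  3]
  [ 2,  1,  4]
x^3 - 3*x^2 + 3*x - 1

Expanding det(x·I − A) (e.g. by cofactor expansion or by noting that A is similar to its Jordan form J, which has the same characteristic polynomial as A) gives
  χ_A(x) = x^3 - 3*x^2 + 3*x - 1
which factors as (x - 1)^3. The eigenvalues (with algebraic multiplicities) are λ = 1 with multiplicity 3.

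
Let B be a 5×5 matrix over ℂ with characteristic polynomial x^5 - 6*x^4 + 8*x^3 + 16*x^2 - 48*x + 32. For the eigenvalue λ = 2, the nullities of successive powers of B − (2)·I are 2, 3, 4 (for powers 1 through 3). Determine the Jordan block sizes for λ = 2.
Block sizes for λ = 2: [3, 1]

From the dimensions of kernels of powers, the number of Jordan blocks of size at least j is d_j − d_{j−1} where d_j = dim ker(N^j) (with d_0 = 0). Computing the differences gives [2, 1, 1].
The number of blocks of size exactly k is (#blocks of size ≥ k) − (#blocks of size ≥ k + 1), so the partition is: 1 block(s) of size 1, 1 block(s) of size 3.
In nonincreasing order the block sizes are [3, 1].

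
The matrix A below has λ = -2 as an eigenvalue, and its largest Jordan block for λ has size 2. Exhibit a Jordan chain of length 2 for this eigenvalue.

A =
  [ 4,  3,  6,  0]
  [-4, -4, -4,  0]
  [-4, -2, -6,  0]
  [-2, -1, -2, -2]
A Jordan chain for λ = -2 of length 2:
v_1 = (6, -4, -4, -2)ᵀ
v_2 = (1, 0, 0, 0)ᵀ

Let N = A − (-2)·I. We want v_2 with N^2 v_2 = 0 but N^1 v_2 ≠ 0; then v_{j-1} := N · v_j for j = 2, …, 2.

Pick v_2 = (1, 0, 0, 0)ᵀ.
Then v_1 = N · v_2 = (6, -4, -4, -2)ᵀ.

Sanity check: (A − (-2)·I) v_1 = (0, 0, 0, 0)ᵀ = 0. ✓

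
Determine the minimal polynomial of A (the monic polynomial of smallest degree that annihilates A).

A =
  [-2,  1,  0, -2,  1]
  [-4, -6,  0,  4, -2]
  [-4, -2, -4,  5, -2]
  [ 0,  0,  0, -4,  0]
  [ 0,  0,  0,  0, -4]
x^2 + 8*x + 16

The characteristic polynomial is χ_A(x) = (x + 4)^5, so the eigenvalues are known. The minimal polynomial is
  m_A(x) = Π_λ (x − λ)^{k_λ}
where k_λ is the size of the *largest* Jordan block for λ (equivalently, the smallest k with (A − λI)^k v = 0 for every generalised eigenvector v of λ).

  λ = -4: largest Jordan block has size 2, contributing (x + 4)^2

So m_A(x) = (x + 4)^2 = x^2 + 8*x + 16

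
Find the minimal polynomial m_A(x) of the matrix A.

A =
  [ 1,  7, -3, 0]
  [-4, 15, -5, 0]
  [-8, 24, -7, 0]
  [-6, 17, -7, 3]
x^3 - 9*x^2 + 27*x - 27

The characteristic polynomial is χ_A(x) = (x - 3)^4, so the eigenvalues are known. The minimal polynomial is
  m_A(x) = Π_λ (x − λ)^{k_λ}
where k_λ is the size of the *largest* Jordan block for λ (equivalently, the smallest k with (A − λI)^k v = 0 for every generalised eigenvector v of λ).

  λ = 3: largest Jordan block has size 3, contributing (x − 3)^3

So m_A(x) = (x - 3)^3 = x^3 - 9*x^2 + 27*x - 27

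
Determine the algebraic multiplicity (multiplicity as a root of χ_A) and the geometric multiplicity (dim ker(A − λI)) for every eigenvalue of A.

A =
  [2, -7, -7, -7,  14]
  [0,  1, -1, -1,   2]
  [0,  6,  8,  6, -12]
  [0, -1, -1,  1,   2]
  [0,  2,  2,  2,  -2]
λ = 2: alg = 5, geom = 4

Step 1 — factor the characteristic polynomial to read off the algebraic multiplicities:
  χ_A(x) = (x - 2)^5

Step 2 — compute geometric multiplicities via the rank-nullity identity g(λ) = n − rank(A − λI):
  rank(A − (2)·I) = 1, so dim ker(A − (2)·I) = n − 1 = 4

Summary:
  λ = 2: algebraic multiplicity = 5, geometric multiplicity = 4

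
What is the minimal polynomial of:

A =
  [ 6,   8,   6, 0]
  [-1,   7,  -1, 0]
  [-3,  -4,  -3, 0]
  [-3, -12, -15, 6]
x^4 - 16*x^3 + 85*x^2 - 150*x

The characteristic polynomial is χ_A(x) = x*(x - 6)*(x - 5)^2, so the eigenvalues are known. The minimal polynomial is
  m_A(x) = Π_λ (x − λ)^{k_λ}
where k_λ is the size of the *largest* Jordan block for λ (equivalently, the smallest k with (A − λI)^k v = 0 for every generalised eigenvector v of λ).

  λ = 0: largest Jordan block has size 1, contributing (x − 0)
  λ = 5: largest Jordan block has size 2, contributing (x − 5)^2
  λ = 6: largest Jordan block has size 1, contributing (x − 6)

So m_A(x) = x*(x - 6)*(x - 5)^2 = x^4 - 16*x^3 + 85*x^2 - 150*x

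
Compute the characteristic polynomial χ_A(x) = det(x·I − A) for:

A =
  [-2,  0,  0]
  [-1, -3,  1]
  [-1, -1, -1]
x^3 + 6*x^2 + 12*x + 8

Expanding det(x·I − A) (e.g. by cofactor expansion or by noting that A is similar to its Jordan form J, which has the same characteristic polynomial as A) gives
  χ_A(x) = x^3 + 6*x^2 + 12*x + 8
which factors as (x + 2)^3. The eigenvalues (with algebraic multiplicities) are λ = -2 with multiplicity 3.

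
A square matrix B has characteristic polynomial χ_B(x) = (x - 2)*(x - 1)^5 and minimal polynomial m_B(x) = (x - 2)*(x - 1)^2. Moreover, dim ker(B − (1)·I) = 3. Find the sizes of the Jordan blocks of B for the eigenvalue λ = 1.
Block sizes for λ = 1: [2, 2, 1]

Step 1 — from the characteristic polynomial, algebraic multiplicity of λ = 1 is 5. From dim ker(B − (1)·I) = 3, there are exactly 3 Jordan blocks for λ = 1.
Step 2 — from the minimal polynomial, the factor (x − 1)^2 tells us the largest block for λ = 1 has size 2.
Step 3 — with total size 5, 3 blocks, and largest block 2, the block sizes (in nonincreasing order) are [2, 2, 1].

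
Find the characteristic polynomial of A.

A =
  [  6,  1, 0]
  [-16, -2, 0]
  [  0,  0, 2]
x^3 - 6*x^2 + 12*x - 8

Expanding det(x·I − A) (e.g. by cofactor expansion or by noting that A is similar to its Jordan form J, which has the same characteristic polynomial as A) gives
  χ_A(x) = x^3 - 6*x^2 + 12*x - 8
which factors as (x - 2)^3. The eigenvalues (with algebraic multiplicities) are λ = 2 with multiplicity 3.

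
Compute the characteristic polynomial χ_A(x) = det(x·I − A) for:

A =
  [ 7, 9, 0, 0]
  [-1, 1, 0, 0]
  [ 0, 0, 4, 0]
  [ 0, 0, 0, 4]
x^4 - 16*x^3 + 96*x^2 - 256*x + 256

Expanding det(x·I − A) (e.g. by cofactor expansion or by noting that A is similar to its Jordan form J, which has the same characteristic polynomial as A) gives
  χ_A(x) = x^4 - 16*x^3 + 96*x^2 - 256*x + 256
which factors as (x - 4)^4. The eigenvalues (with algebraic multiplicities) are λ = 4 with multiplicity 4.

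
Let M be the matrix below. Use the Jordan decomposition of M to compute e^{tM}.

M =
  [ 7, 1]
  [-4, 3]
e^{tM} =
  [2*t*exp(5*t) + exp(5*t), t*exp(5*t)]
  [-4*t*exp(5*t), -2*t*exp(5*t) + exp(5*t)]

Strategy: write M = P · J · P⁻¹ where J is a Jordan canonical form, so e^{tM} = P · e^{tJ} · P⁻¹, and e^{tJ} can be computed block-by-block.

M has Jordan form
J =
  [5, 1]
  [0, 5]
(up to reordering of blocks).

Per-block formulas:
  For a 2×2 Jordan block J_2(5): exp(t · J_2(5)) = e^(5t)·(I + t·N), where N is the 2×2 nilpotent shift.

After assembling e^{tJ} and conjugating by P, we get:

e^{tM} =
  [2*t*exp(5*t) + exp(5*t), t*exp(5*t)]
  [-4*t*exp(5*t), -2*t*exp(5*t) + exp(5*t)]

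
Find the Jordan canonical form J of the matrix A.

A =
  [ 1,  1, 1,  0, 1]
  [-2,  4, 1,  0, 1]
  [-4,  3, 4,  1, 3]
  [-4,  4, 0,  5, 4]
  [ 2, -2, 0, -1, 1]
J_2(3) ⊕ J_2(3) ⊕ J_1(3)

The characteristic polynomial is
  det(x·I − A) = x^5 - 15*x^4 + 90*x^3 - 270*x^2 + 405*x - 243 = (x - 3)^5

Eigenvalues and multiplicities (the geometric multiplicity of λ is n − rank(A − λI), which equals the number of Jordan blocks for λ):
  λ = 3: algebraic multiplicity = 5, geometric multiplicity = 3

Determining the block sizes for each eigenvalue:
  λ = 3: with am = 5 and gm = 3, the partition is not yet determined (e.g. several partitions of 5 into 3 parts exist). Let N = A − (3)·I. Computing rank(N^1) = 2, rank(N^2) = 0; the number of blocks of size ≥ j is rank(N^{j−1}) − rank(N^j), giving [3, 2]. So we have 2 block(s) of size 2, 1 block(s) of size 1 → block sizes [2, 2, 1]

Assembling the blocks gives a Jordan form
J =
  [3, 1, 0, 0, 0]
  [0, 3, 0, 0, 0]
  [0, 0, 3, 1, 0]
  [0, 0, 0, 3, 0]
  [0, 0, 0, 0, 3]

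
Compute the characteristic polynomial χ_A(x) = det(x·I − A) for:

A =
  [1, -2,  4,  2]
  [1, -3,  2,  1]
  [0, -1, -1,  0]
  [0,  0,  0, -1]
x^4 + 4*x^3 + 6*x^2 + 4*x + 1

Expanding det(x·I − A) (e.g. by cofactor expansion or by noting that A is similar to its Jordan form J, which has the same characteristic polynomial as A) gives
  χ_A(x) = x^4 + 4*x^3 + 6*x^2 + 4*x + 1
which factors as (x + 1)^4. The eigenvalues (with algebraic multiplicities) are λ = -1 with multiplicity 4.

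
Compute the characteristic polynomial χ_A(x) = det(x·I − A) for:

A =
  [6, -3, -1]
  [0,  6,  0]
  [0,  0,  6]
x^3 - 18*x^2 + 108*x - 216

Expanding det(x·I − A) (e.g. by cofactor expansion or by noting that A is similar to its Jordan form J, which has the same characteristic polynomial as A) gives
  χ_A(x) = x^3 - 18*x^2 + 108*x - 216
which factors as (x - 6)^3. The eigenvalues (with algebraic multiplicities) are λ = 6 with multiplicity 3.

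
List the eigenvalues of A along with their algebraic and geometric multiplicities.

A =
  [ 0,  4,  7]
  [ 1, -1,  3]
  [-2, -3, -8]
λ = -3: alg = 3, geom = 1

Step 1 — factor the characteristic polynomial to read off the algebraic multiplicities:
  χ_A(x) = (x + 3)^3

Step 2 — compute geometric multiplicities via the rank-nullity identity g(λ) = n − rank(A − λI):
  rank(A − (-3)·I) = 2, so dim ker(A − (-3)·I) = n − 2 = 1

Summary:
  λ = -3: algebraic multiplicity = 3, geometric multiplicity = 1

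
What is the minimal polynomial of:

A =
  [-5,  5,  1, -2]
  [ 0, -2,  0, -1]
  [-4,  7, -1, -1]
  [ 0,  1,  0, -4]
x^2 + 6*x + 9

The characteristic polynomial is χ_A(x) = (x + 3)^4, so the eigenvalues are known. The minimal polynomial is
  m_A(x) = Π_λ (x − λ)^{k_λ}
where k_λ is the size of the *largest* Jordan block for λ (equivalently, the smallest k with (A − λI)^k v = 0 for every generalised eigenvector v of λ).

  λ = -3: largest Jordan block has size 2, contributing (x + 3)^2

So m_A(x) = (x + 3)^2 = x^2 + 6*x + 9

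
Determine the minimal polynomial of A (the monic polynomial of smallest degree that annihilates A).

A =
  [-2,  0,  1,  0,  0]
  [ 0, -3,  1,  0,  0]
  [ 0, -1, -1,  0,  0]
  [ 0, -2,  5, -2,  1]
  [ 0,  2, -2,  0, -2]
x^3 + 6*x^2 + 12*x + 8

The characteristic polynomial is χ_A(x) = (x + 2)^5, so the eigenvalues are known. The minimal polynomial is
  m_A(x) = Π_λ (x − λ)^{k_λ}
where k_λ is the size of the *largest* Jordan block for λ (equivalently, the smallest k with (A − λI)^k v = 0 for every generalised eigenvector v of λ).

  λ = -2: largest Jordan block has size 3, contributing (x + 2)^3

So m_A(x) = (x + 2)^3 = x^3 + 6*x^2 + 12*x + 8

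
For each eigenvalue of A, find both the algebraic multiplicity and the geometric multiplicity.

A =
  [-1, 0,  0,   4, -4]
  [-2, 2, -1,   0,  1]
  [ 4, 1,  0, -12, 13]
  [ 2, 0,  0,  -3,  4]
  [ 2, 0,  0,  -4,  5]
λ = -1: alg = 1, geom = 1; λ = 1: alg = 4, geom = 3

Step 1 — factor the characteristic polynomial to read off the algebraic multiplicities:
  χ_A(x) = (x - 1)^4*(x + 1)

Step 2 — compute geometric multiplicities via the rank-nullity identity g(λ) = n − rank(A − λI):
  rank(A − (-1)·I) = 4, so dim ker(A − (-1)·I) = n − 4 = 1
  rank(A − (1)·I) = 2, so dim ker(A − (1)·I) = n − 2 = 3

Summary:
  λ = -1: algebraic multiplicity = 1, geometric multiplicity = 1
  λ = 1: algebraic multiplicity = 4, geometric multiplicity = 3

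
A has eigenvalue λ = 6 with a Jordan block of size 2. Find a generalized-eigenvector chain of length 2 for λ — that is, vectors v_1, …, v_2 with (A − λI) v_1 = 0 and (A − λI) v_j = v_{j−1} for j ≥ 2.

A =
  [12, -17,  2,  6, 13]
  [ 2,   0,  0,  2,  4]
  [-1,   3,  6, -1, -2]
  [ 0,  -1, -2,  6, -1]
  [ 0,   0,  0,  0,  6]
A Jordan chain for λ = 6 of length 2:
v_1 = (6, 2, -1, 0, 0)ᵀ
v_2 = (1, 0, 0, 0, 0)ᵀ

Let N = A − (6)·I. We want v_2 with N^2 v_2 = 0 but N^1 v_2 ≠ 0; then v_{j-1} := N · v_j for j = 2, …, 2.

Pick v_2 = (1, 0, 0, 0, 0)ᵀ.
Then v_1 = N · v_2 = (6, 2, -1, 0, 0)ᵀ.

Sanity check: (A − (6)·I) v_1 = (0, 0, 0, 0, 0)ᵀ = 0. ✓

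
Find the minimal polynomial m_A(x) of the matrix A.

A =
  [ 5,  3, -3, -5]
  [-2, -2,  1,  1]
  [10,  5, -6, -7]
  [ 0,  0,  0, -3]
x^3 + 5*x^2 + 7*x + 3

The characteristic polynomial is χ_A(x) = (x + 1)^3*(x + 3), so the eigenvalues are known. The minimal polynomial is
  m_A(x) = Π_λ (x − λ)^{k_λ}
where k_λ is the size of the *largest* Jordan block for λ (equivalently, the smallest k with (A − λI)^k v = 0 for every generalised eigenvector v of λ).

  λ = -3: largest Jordan block has size 1, contributing (x + 3)
  λ = -1: largest Jordan block has size 2, contributing (x + 1)^2

So m_A(x) = (x + 1)^2*(x + 3) = x^3 + 5*x^2 + 7*x + 3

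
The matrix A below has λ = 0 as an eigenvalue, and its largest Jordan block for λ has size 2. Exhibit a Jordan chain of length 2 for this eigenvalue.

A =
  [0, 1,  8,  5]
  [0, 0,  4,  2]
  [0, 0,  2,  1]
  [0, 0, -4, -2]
A Jordan chain for λ = 0 of length 2:
v_1 = (1, 0, 0, 0)ᵀ
v_2 = (0, 1, 0, 0)ᵀ

Let N = A − (0)·I. We want v_2 with N^2 v_2 = 0 but N^1 v_2 ≠ 0; then v_{j-1} := N · v_j for j = 2, …, 2.

Pick v_2 = (0, 1, 0, 0)ᵀ.
Then v_1 = N · v_2 = (1, 0, 0, 0)ᵀ.

Sanity check: (A − (0)·I) v_1 = (0, 0, 0, 0)ᵀ = 0. ✓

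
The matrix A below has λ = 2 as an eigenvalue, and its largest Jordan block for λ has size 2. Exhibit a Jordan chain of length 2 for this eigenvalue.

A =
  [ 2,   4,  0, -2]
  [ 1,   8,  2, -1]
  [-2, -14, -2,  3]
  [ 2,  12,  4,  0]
A Jordan chain for λ = 2 of length 2:
v_1 = (0, 1, -2, 2)ᵀ
v_2 = (1, 0, 0, 0)ᵀ

Let N = A − (2)·I. We want v_2 with N^2 v_2 = 0 but N^1 v_2 ≠ 0; then v_{j-1} := N · v_j for j = 2, …, 2.

Pick v_2 = (1, 0, 0, 0)ᵀ.
Then v_1 = N · v_2 = (0, 1, -2, 2)ᵀ.

Sanity check: (A − (2)·I) v_1 = (0, 0, 0, 0)ᵀ = 0. ✓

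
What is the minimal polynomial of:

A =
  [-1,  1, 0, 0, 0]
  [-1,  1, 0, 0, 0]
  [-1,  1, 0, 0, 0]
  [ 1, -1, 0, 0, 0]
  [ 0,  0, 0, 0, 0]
x^2

The characteristic polynomial is χ_A(x) = x^5, so the eigenvalues are known. The minimal polynomial is
  m_A(x) = Π_λ (x − λ)^{k_λ}
where k_λ is the size of the *largest* Jordan block for λ (equivalently, the smallest k with (A − λI)^k v = 0 for every generalised eigenvector v of λ).

  λ = 0: largest Jordan block has size 2, contributing (x − 0)^2

So m_A(x) = x^2 = x^2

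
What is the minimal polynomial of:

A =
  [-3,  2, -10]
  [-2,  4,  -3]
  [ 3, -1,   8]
x^3 - 9*x^2 + 27*x - 27

The characteristic polynomial is χ_A(x) = (x - 3)^3, so the eigenvalues are known. The minimal polynomial is
  m_A(x) = Π_λ (x − λ)^{k_λ}
where k_λ is the size of the *largest* Jordan block for λ (equivalently, the smallest k with (A − λI)^k v = 0 for every generalised eigenvector v of λ).

  λ = 3: largest Jordan block has size 3, contributing (x − 3)^3

So m_A(x) = (x - 3)^3 = x^3 - 9*x^2 + 27*x - 27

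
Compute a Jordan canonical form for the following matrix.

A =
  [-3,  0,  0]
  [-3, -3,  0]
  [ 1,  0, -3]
J_2(-3) ⊕ J_1(-3)

The characteristic polynomial is
  det(x·I − A) = x^3 + 9*x^2 + 27*x + 27 = (x + 3)^3

Eigenvalues and multiplicities (the geometric multiplicity of λ is n − rank(A − λI), which equals the number of Jordan blocks for λ):
  λ = -3: algebraic multiplicity = 3, geometric multiplicity = 2

Determining the block sizes for each eigenvalue:
  λ = -3: 2 blocks summing to 3 forces exactly one block of size 2 and the rest size 1 → block sizes [2, 1]

Assembling the blocks gives a Jordan form
J =
  [-3,  1,  0]
  [ 0, -3,  0]
  [ 0,  0, -3]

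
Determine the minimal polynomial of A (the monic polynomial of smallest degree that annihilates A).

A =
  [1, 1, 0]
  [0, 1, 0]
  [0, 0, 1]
x^2 - 2*x + 1

The characteristic polynomial is χ_A(x) = (x - 1)^3, so the eigenvalues are known. The minimal polynomial is
  m_A(x) = Π_λ (x − λ)^{k_λ}
where k_λ is the size of the *largest* Jordan block for λ (equivalently, the smallest k with (A − λI)^k v = 0 for every generalised eigenvector v of λ).

  λ = 1: largest Jordan block has size 2, contributing (x − 1)^2

So m_A(x) = (x - 1)^2 = x^2 - 2*x + 1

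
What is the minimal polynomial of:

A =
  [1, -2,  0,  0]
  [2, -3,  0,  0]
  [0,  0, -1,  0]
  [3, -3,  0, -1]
x^2 + 2*x + 1

The characteristic polynomial is χ_A(x) = (x + 1)^4, so the eigenvalues are known. The minimal polynomial is
  m_A(x) = Π_λ (x − λ)^{k_λ}
where k_λ is the size of the *largest* Jordan block for λ (equivalently, the smallest k with (A − λI)^k v = 0 for every generalised eigenvector v of λ).

  λ = -1: largest Jordan block has size 2, contributing (x + 1)^2

So m_A(x) = (x + 1)^2 = x^2 + 2*x + 1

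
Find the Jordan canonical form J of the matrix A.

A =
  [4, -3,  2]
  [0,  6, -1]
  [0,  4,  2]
J_3(4)

The characteristic polynomial is
  det(x·I − A) = x^3 - 12*x^2 + 48*x - 64 = (x - 4)^3

Eigenvalues and multiplicities (the geometric multiplicity of λ is n − rank(A − λI), which equals the number of Jordan blocks for λ):
  λ = 4: algebraic multiplicity = 3, geometric multiplicity = 1

Determining the block sizes for each eigenvalue:
  λ = 4: one block (gm = 1), so the single block has size am = 3 → block sizes [3]

Assembling the blocks gives a Jordan form
J =
  [4, 1, 0]
  [0, 4, 1]
  [0, 0, 4]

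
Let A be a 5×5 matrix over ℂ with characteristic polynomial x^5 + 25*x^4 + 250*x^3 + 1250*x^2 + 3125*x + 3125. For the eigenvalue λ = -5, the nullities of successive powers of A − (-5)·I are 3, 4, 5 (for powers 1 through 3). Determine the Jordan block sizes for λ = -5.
Block sizes for λ = -5: [3, 1, 1]

From the dimensions of kernels of powers, the number of Jordan blocks of size at least j is d_j − d_{j−1} where d_j = dim ker(N^j) (with d_0 = 0). Computing the differences gives [3, 1, 1].
The number of blocks of size exactly k is (#blocks of size ≥ k) − (#blocks of size ≥ k + 1), so the partition is: 2 block(s) of size 1, 1 block(s) of size 3.
In nonincreasing order the block sizes are [3, 1, 1].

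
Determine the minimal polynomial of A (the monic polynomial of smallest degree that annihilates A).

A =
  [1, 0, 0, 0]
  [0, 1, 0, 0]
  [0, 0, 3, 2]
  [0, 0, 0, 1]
x^2 - 4*x + 3

The characteristic polynomial is χ_A(x) = (x - 3)*(x - 1)^3, so the eigenvalues are known. The minimal polynomial is
  m_A(x) = Π_λ (x − λ)^{k_λ}
where k_λ is the size of the *largest* Jordan block for λ (equivalently, the smallest k with (A − λI)^k v = 0 for every generalised eigenvector v of λ).

  λ = 1: largest Jordan block has size 1, contributing (x − 1)
  λ = 3: largest Jordan block has size 1, contributing (x − 3)

So m_A(x) = (x - 3)*(x - 1) = x^2 - 4*x + 3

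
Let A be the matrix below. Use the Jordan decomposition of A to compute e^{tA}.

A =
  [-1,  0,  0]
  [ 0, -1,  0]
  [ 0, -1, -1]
e^{tA} =
  [exp(-t), 0, 0]
  [0, exp(-t), 0]
  [0, -t*exp(-t), exp(-t)]

Strategy: write A = P · J · P⁻¹ where J is a Jordan canonical form, so e^{tA} = P · e^{tJ} · P⁻¹, and e^{tJ} can be computed block-by-block.

A has Jordan form
J =
  [-1,  1,  0]
  [ 0, -1,  0]
  [ 0,  0, -1]
(up to reordering of blocks).

Per-block formulas:
  For a 2×2 Jordan block J_2(-1): exp(t · J_2(-1)) = e^(-1t)·(I + t·N), where N is the 2×2 nilpotent shift.
  For a 1×1 block at λ = -1: exp(t · [-1]) = [e^(-1t)].

After assembling e^{tJ} and conjugating by P, we get:

e^{tA} =
  [exp(-t), 0, 0]
  [0, exp(-t), 0]
  [0, -t*exp(-t), exp(-t)]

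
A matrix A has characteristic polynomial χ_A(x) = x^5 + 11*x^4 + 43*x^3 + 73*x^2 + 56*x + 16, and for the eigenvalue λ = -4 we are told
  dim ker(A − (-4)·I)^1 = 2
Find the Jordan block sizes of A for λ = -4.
Block sizes for λ = -4: [1, 1]

From the dimensions of kernels of powers, the number of Jordan blocks of size at least j is d_j − d_{j−1} where d_j = dim ker(N^j) (with d_0 = 0). Computing the differences gives [2].
The number of blocks of size exactly k is (#blocks of size ≥ k) − (#blocks of size ≥ k + 1), so the partition is: 2 block(s) of size 1.
In nonincreasing order the block sizes are [1, 1].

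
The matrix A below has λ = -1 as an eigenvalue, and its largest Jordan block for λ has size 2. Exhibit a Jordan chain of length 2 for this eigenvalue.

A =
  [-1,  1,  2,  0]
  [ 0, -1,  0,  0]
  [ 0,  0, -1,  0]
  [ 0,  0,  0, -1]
A Jordan chain for λ = -1 of length 2:
v_1 = (1, 0, 0, 0)ᵀ
v_2 = (0, 1, 0, 0)ᵀ

Let N = A − (-1)·I. We want v_2 with N^2 v_2 = 0 but N^1 v_2 ≠ 0; then v_{j-1} := N · v_j for j = 2, …, 2.

Pick v_2 = (0, 1, 0, 0)ᵀ.
Then v_1 = N · v_2 = (1, 0, 0, 0)ᵀ.

Sanity check: (A − (-1)·I) v_1 = (0, 0, 0, 0)ᵀ = 0. ✓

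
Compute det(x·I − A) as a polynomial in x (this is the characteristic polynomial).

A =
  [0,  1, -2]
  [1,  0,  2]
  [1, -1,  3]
x^3 - 3*x^2 + 3*x - 1

Expanding det(x·I − A) (e.g. by cofactor expansion or by noting that A is similar to its Jordan form J, which has the same characteristic polynomial as A) gives
  χ_A(x) = x^3 - 3*x^2 + 3*x - 1
which factors as (x - 1)^3. The eigenvalues (with algebraic multiplicities) are λ = 1 with multiplicity 3.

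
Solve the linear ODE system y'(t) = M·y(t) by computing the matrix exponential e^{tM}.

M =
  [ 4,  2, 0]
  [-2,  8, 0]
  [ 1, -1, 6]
e^{tM} =
  [-2*t*exp(6*t) + exp(6*t), 2*t*exp(6*t), 0]
  [-2*t*exp(6*t), 2*t*exp(6*t) + exp(6*t), 0]
  [t*exp(6*t), -t*exp(6*t), exp(6*t)]

Strategy: write M = P · J · P⁻¹ where J is a Jordan canonical form, so e^{tM} = P · e^{tJ} · P⁻¹, and e^{tJ} can be computed block-by-block.

M has Jordan form
J =
  [6, 1, 0]
  [0, 6, 0]
  [0, 0, 6]
(up to reordering of blocks).

Per-block formulas:
  For a 2×2 Jordan block J_2(6): exp(t · J_2(6)) = e^(6t)·(I + t·N), where N is the 2×2 nilpotent shift.
  For a 1×1 block at λ = 6: exp(t · [6]) = [e^(6t)].

After assembling e^{tJ} and conjugating by P, we get:

e^{tM} =
  [-2*t*exp(6*t) + exp(6*t), 2*t*exp(6*t), 0]
  [-2*t*exp(6*t), 2*t*exp(6*t) + exp(6*t), 0]
  [t*exp(6*t), -t*exp(6*t), exp(6*t)]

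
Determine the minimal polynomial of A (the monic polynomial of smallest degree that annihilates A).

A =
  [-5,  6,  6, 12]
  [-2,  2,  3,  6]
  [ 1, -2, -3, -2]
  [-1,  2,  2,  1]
x^3 + 4*x^2 + 5*x + 2

The characteristic polynomial is χ_A(x) = (x + 1)^3*(x + 2), so the eigenvalues are known. The minimal polynomial is
  m_A(x) = Π_λ (x − λ)^{k_λ}
where k_λ is the size of the *largest* Jordan block for λ (equivalently, the smallest k with (A − λI)^k v = 0 for every generalised eigenvector v of λ).

  λ = -2: largest Jordan block has size 1, contributing (x + 2)
  λ = -1: largest Jordan block has size 2, contributing (x + 1)^2

So m_A(x) = (x + 1)^2*(x + 2) = x^3 + 4*x^2 + 5*x + 2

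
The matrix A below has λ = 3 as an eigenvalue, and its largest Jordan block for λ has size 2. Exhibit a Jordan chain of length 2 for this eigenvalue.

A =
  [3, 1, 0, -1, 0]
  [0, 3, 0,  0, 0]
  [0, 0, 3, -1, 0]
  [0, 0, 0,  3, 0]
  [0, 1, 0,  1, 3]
A Jordan chain for λ = 3 of length 2:
v_1 = (1, 0, 0, 0, 1)ᵀ
v_2 = (0, 1, 0, 0, 0)ᵀ

Let N = A − (3)·I. We want v_2 with N^2 v_2 = 0 but N^1 v_2 ≠ 0; then v_{j-1} := N · v_j for j = 2, …, 2.

Pick v_2 = (0, 1, 0, 0, 0)ᵀ.
Then v_1 = N · v_2 = (1, 0, 0, 0, 1)ᵀ.

Sanity check: (A − (3)·I) v_1 = (0, 0, 0, 0, 0)ᵀ = 0. ✓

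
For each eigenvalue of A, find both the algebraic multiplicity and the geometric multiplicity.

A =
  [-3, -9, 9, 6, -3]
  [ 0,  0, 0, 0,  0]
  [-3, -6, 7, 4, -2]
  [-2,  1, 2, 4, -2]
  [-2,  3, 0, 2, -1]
λ = 0: alg = 2, geom = 1; λ = 2: alg = 2, geom = 1; λ = 3: alg = 1, geom = 1

Step 1 — factor the characteristic polynomial to read off the algebraic multiplicities:
  χ_A(x) = x^2*(x - 3)*(x - 2)^2

Step 2 — compute geometric multiplicities via the rank-nullity identity g(λ) = n − rank(A − λI):
  rank(A − (0)·I) = 4, so dim ker(A − (0)·I) = n − 4 = 1
  rank(A − (2)·I) = 4, so dim ker(A − (2)·I) = n − 4 = 1
  rank(A − (3)·I) = 4, so dim ker(A − (3)·I) = n − 4 = 1

Summary:
  λ = 0: algebraic multiplicity = 2, geometric multiplicity = 1
  λ = 2: algebraic multiplicity = 2, geometric multiplicity = 1
  λ = 3: algebraic multiplicity = 1, geometric multiplicity = 1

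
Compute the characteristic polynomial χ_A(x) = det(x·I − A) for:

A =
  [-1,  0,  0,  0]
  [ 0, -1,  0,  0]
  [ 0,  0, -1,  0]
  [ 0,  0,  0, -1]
x^4 + 4*x^3 + 6*x^2 + 4*x + 1

Expanding det(x·I − A) (e.g. by cofactor expansion or by noting that A is similar to its Jordan form J, which has the same characteristic polynomial as A) gives
  χ_A(x) = x^4 + 4*x^3 + 6*x^2 + 4*x + 1
which factors as (x + 1)^4. The eigenvalues (with algebraic multiplicities) are λ = -1 with multiplicity 4.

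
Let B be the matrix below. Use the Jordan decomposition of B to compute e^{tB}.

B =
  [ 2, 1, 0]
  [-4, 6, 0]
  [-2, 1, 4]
e^{tB} =
  [-2*t*exp(4*t) + exp(4*t), t*exp(4*t), 0]
  [-4*t*exp(4*t), 2*t*exp(4*t) + exp(4*t), 0]
  [-2*t*exp(4*t), t*exp(4*t), exp(4*t)]

Strategy: write B = P · J · P⁻¹ where J is a Jordan canonical form, so e^{tB} = P · e^{tJ} · P⁻¹, and e^{tJ} can be computed block-by-block.

B has Jordan form
J =
  [4, 1, 0]
  [0, 4, 0]
  [0, 0, 4]
(up to reordering of blocks).

Per-block formulas:
  For a 2×2 Jordan block J_2(4): exp(t · J_2(4)) = e^(4t)·(I + t·N), where N is the 2×2 nilpotent shift.
  For a 1×1 block at λ = 4: exp(t · [4]) = [e^(4t)].

After assembling e^{tJ} and conjugating by P, we get:

e^{tB} =
  [-2*t*exp(4*t) + exp(4*t), t*exp(4*t), 0]
  [-4*t*exp(4*t), 2*t*exp(4*t) + exp(4*t), 0]
  [-2*t*exp(4*t), t*exp(4*t), exp(4*t)]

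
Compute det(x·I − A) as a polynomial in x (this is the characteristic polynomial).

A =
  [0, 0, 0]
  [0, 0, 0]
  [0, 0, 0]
x^3

Expanding det(x·I − A) (e.g. by cofactor expansion or by noting that A is similar to its Jordan form J, which has the same characteristic polynomial as A) gives
  χ_A(x) = x^3
which factors as x^3. The eigenvalues (with algebraic multiplicities) are λ = 0 with multiplicity 3.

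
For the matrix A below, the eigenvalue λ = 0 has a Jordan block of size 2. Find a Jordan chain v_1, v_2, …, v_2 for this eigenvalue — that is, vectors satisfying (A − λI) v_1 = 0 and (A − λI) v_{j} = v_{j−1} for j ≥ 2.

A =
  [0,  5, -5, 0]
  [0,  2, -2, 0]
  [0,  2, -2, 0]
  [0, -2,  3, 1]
A Jordan chain for λ = 0 of length 2:
v_1 = (5, 2, 2, -2)ᵀ
v_2 = (0, 1, 0, 0)ᵀ

Let N = A − (0)·I. We want v_2 with N^2 v_2 = 0 but N^1 v_2 ≠ 0; then v_{j-1} := N · v_j for j = 2, …, 2.

Pick v_2 = (0, 1, 0, 0)ᵀ.
Then v_1 = N · v_2 = (5, 2, 2, -2)ᵀ.

Sanity check: (A − (0)·I) v_1 = (0, 0, 0, 0)ᵀ = 0. ✓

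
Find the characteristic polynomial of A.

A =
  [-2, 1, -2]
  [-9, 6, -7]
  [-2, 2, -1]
x^3 - 3*x^2 + 3*x - 1

Expanding det(x·I − A) (e.g. by cofactor expansion or by noting that A is similar to its Jordan form J, which has the same characteristic polynomial as A) gives
  χ_A(x) = x^3 - 3*x^2 + 3*x - 1
which factors as (x - 1)^3. The eigenvalues (with algebraic multiplicities) are λ = 1 with multiplicity 3.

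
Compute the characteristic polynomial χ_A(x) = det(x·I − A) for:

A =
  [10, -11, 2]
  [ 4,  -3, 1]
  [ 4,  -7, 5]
x^3 - 12*x^2 + 48*x - 64

Expanding det(x·I − A) (e.g. by cofactor expansion or by noting that A is similar to its Jordan form J, which has the same characteristic polynomial as A) gives
  χ_A(x) = x^3 - 12*x^2 + 48*x - 64
which factors as (x - 4)^3. The eigenvalues (with algebraic multiplicities) are λ = 4 with multiplicity 3.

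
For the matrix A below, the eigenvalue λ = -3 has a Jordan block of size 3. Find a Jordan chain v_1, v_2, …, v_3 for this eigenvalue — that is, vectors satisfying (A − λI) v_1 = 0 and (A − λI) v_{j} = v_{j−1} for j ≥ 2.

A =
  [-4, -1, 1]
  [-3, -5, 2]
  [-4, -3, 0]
A Jordan chain for λ = -3 of length 3:
v_1 = (0, 1, 1)ᵀ
v_2 = (-1, -3, -4)ᵀ
v_3 = (1, 0, 0)ᵀ

Let N = A − (-3)·I. We want v_3 with N^3 v_3 = 0 but N^2 v_3 ≠ 0; then v_{j-1} := N · v_j for j = 3, …, 2.

Pick v_3 = (1, 0, 0)ᵀ.
Then v_2 = N · v_3 = (-1, -3, -4)ᵀ.
Then v_1 = N · v_2 = (0, 1, 1)ᵀ.

Sanity check: (A − (-3)·I) v_1 = (0, 0, 0)ᵀ = 0. ✓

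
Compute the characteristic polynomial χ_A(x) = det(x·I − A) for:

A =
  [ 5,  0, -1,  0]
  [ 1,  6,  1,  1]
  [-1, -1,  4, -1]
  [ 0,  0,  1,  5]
x^4 - 20*x^3 + 150*x^2 - 500*x + 625

Expanding det(x·I − A) (e.g. by cofactor expansion or by noting that A is similar to its Jordan form J, which has the same characteristic polynomial as A) gives
  χ_A(x) = x^4 - 20*x^3 + 150*x^2 - 500*x + 625
which factors as (x - 5)^4. The eigenvalues (with algebraic multiplicities) are λ = 5 with multiplicity 4.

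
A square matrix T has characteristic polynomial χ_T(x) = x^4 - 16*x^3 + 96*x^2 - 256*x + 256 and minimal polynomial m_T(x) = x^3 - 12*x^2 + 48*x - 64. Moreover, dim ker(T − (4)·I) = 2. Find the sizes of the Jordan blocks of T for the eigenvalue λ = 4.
Block sizes for λ = 4: [3, 1]

Step 1 — from the characteristic polynomial, algebraic multiplicity of λ = 4 is 4. From dim ker(T − (4)·I) = 2, there are exactly 2 Jordan blocks for λ = 4.
Step 2 — from the minimal polynomial, the factor (x − 4)^3 tells us the largest block for λ = 4 has size 3.
Step 3 — with total size 4, 2 blocks, and largest block 3, the block sizes (in nonincreasing order) are [3, 1].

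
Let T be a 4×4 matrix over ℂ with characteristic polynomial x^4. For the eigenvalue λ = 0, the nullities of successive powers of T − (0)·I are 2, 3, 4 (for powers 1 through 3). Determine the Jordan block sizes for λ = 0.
Block sizes for λ = 0: [3, 1]

From the dimensions of kernels of powers, the number of Jordan blocks of size at least j is d_j − d_{j−1} where d_j = dim ker(N^j) (with d_0 = 0). Computing the differences gives [2, 1, 1].
The number of blocks of size exactly k is (#blocks of size ≥ k) − (#blocks of size ≥ k + 1), so the partition is: 1 block(s) of size 1, 1 block(s) of size 3.
In nonincreasing order the block sizes are [3, 1].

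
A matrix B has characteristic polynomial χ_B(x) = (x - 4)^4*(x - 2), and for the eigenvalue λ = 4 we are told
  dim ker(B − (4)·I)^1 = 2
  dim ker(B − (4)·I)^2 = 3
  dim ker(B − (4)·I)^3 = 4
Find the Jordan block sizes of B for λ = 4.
Block sizes for λ = 4: [3, 1]

From the dimensions of kernels of powers, the number of Jordan blocks of size at least j is d_j − d_{j−1} where d_j = dim ker(N^j) (with d_0 = 0). Computing the differences gives [2, 1, 1].
The number of blocks of size exactly k is (#blocks of size ≥ k) − (#blocks of size ≥ k + 1), so the partition is: 1 block(s) of size 1, 1 block(s) of size 3.
In nonincreasing order the block sizes are [3, 1].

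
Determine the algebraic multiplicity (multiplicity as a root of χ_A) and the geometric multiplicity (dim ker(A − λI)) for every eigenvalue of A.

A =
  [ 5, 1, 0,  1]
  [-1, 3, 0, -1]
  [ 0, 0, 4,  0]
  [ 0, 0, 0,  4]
λ = 4: alg = 4, geom = 3

Step 1 — factor the characteristic polynomial to read off the algebraic multiplicities:
  χ_A(x) = (x - 4)^4

Step 2 — compute geometric multiplicities via the rank-nullity identity g(λ) = n − rank(A − λI):
  rank(A − (4)·I) = 1, so dim ker(A − (4)·I) = n − 1 = 3

Summary:
  λ = 4: algebraic multiplicity = 4, geometric multiplicity = 3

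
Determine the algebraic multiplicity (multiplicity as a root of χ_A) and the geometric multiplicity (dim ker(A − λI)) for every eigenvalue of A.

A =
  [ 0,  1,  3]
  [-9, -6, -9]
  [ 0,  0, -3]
λ = -3: alg = 3, geom = 2

Step 1 — factor the characteristic polynomial to read off the algebraic multiplicities:
  χ_A(x) = (x + 3)^3

Step 2 — compute geometric multiplicities via the rank-nullity identity g(λ) = n − rank(A − λI):
  rank(A − (-3)·I) = 1, so dim ker(A − (-3)·I) = n − 1 = 2

Summary:
  λ = -3: algebraic multiplicity = 3, geometric multiplicity = 2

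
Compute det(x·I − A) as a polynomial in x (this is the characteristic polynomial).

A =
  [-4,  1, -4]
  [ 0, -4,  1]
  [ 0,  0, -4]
x^3 + 12*x^2 + 48*x + 64

Expanding det(x·I − A) (e.g. by cofactor expansion or by noting that A is similar to its Jordan form J, which has the same characteristic polynomial as A) gives
  χ_A(x) = x^3 + 12*x^2 + 48*x + 64
which factors as (x + 4)^3. The eigenvalues (with algebraic multiplicities) are λ = -4 with multiplicity 3.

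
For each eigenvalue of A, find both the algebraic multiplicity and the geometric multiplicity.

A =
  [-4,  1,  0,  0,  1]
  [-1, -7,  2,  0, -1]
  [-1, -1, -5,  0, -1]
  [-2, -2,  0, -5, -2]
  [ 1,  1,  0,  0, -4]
λ = -5: alg = 5, geom = 3

Step 1 — factor the characteristic polynomial to read off the algebraic multiplicities:
  χ_A(x) = (x + 5)^5

Step 2 — compute geometric multiplicities via the rank-nullity identity g(λ) = n − rank(A − λI):
  rank(A − (-5)·I) = 2, so dim ker(A − (-5)·I) = n − 2 = 3

Summary:
  λ = -5: algebraic multiplicity = 5, geometric multiplicity = 3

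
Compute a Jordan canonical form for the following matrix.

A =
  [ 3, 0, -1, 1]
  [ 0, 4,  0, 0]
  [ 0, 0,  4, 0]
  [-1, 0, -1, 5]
J_2(4) ⊕ J_1(4) ⊕ J_1(4)

The characteristic polynomial is
  det(x·I − A) = x^4 - 16*x^3 + 96*x^2 - 256*x + 256 = (x - 4)^4

Eigenvalues and multiplicities (the geometric multiplicity of λ is n − rank(A − λI), which equals the number of Jordan blocks for λ):
  λ = 4: algebraic multiplicity = 4, geometric multiplicity = 3

Determining the block sizes for each eigenvalue:
  λ = 4: 3 blocks summing to 4 forces exactly one block of size 2 and the rest size 1 → block sizes [2, 1, 1]

Assembling the blocks gives a Jordan form
J =
  [4, 1, 0, 0]
  [0, 4, 0, 0]
  [0, 0, 4, 0]
  [0, 0, 0, 4]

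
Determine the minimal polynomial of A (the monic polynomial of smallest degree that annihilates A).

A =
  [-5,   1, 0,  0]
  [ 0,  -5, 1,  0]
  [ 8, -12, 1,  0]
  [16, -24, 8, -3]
x^3 + 9*x^2 + 27*x + 27

The characteristic polynomial is χ_A(x) = (x + 3)^4, so the eigenvalues are known. The minimal polynomial is
  m_A(x) = Π_λ (x − λ)^{k_λ}
where k_λ is the size of the *largest* Jordan block for λ (equivalently, the smallest k with (A − λI)^k v = 0 for every generalised eigenvector v of λ).

  λ = -3: largest Jordan block has size 3, contributing (x + 3)^3

So m_A(x) = (x + 3)^3 = x^3 + 9*x^2 + 27*x + 27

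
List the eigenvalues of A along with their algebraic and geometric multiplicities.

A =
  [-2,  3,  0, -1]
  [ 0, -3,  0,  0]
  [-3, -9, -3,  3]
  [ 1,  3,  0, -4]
λ = -3: alg = 4, geom = 3

Step 1 — factor the characteristic polynomial to read off the algebraic multiplicities:
  χ_A(x) = (x + 3)^4

Step 2 — compute geometric multiplicities via the rank-nullity identity g(λ) = n − rank(A − λI):
  rank(A − (-3)·I) = 1, so dim ker(A − (-3)·I) = n − 1 = 3

Summary:
  λ = -3: algebraic multiplicity = 4, geometric multiplicity = 3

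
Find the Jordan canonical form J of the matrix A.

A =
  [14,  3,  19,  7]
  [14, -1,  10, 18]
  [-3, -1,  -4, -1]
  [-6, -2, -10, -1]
J_2(1) ⊕ J_1(1) ⊕ J_1(5)

The characteristic polynomial is
  det(x·I − A) = x^4 - 8*x^3 + 18*x^2 - 16*x + 5 = (x - 5)*(x - 1)^3

Eigenvalues and multiplicities (the geometric multiplicity of λ is n − rank(A − λI), which equals the number of Jordan blocks for λ):
  λ = 1: algebraic multiplicity = 3, geometric multiplicity = 2
  λ = 5: algebraic multiplicity = 1, geometric multiplicity = 1

Determining the block sizes for each eigenvalue:
  λ = 1: 2 blocks summing to 3 forces exactly one block of size 2 and the rest size 1 → block sizes [2, 1]
  λ = 5: one block (gm = 1), so the single block has size am = 1 → block sizes [1]

Assembling the blocks gives a Jordan form
J =
  [1, 1, 0, 0]
  [0, 1, 0, 0]
  [0, 0, 1, 0]
  [0, 0, 0, 5]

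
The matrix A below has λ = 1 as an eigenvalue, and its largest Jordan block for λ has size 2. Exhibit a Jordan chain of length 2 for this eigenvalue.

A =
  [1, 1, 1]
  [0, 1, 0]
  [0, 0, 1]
A Jordan chain for λ = 1 of length 2:
v_1 = (1, 0, 0)ᵀ
v_2 = (0, 1, 0)ᵀ

Let N = A − (1)·I. We want v_2 with N^2 v_2 = 0 but N^1 v_2 ≠ 0; then v_{j-1} := N · v_j for j = 2, …, 2.

Pick v_2 = (0, 1, 0)ᵀ.
Then v_1 = N · v_2 = (1, 0, 0)ᵀ.

Sanity check: (A − (1)·I) v_1 = (0, 0, 0)ᵀ = 0. ✓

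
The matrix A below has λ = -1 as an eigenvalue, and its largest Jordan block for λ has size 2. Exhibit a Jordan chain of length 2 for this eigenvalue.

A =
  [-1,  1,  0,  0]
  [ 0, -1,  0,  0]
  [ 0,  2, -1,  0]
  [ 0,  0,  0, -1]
A Jordan chain for λ = -1 of length 2:
v_1 = (1, 0, 2, 0)ᵀ
v_2 = (0, 1, 0, 0)ᵀ

Let N = A − (-1)·I. We want v_2 with N^2 v_2 = 0 but N^1 v_2 ≠ 0; then v_{j-1} := N · v_j for j = 2, …, 2.

Pick v_2 = (0, 1, 0, 0)ᵀ.
Then v_1 = N · v_2 = (1, 0, 2, 0)ᵀ.

Sanity check: (A − (-1)·I) v_1 = (0, 0, 0, 0)ᵀ = 0. ✓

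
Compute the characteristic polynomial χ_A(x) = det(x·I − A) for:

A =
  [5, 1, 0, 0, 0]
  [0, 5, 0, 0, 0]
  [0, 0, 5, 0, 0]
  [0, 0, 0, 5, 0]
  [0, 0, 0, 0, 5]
x^5 - 25*x^4 + 250*x^3 - 1250*x^2 + 3125*x - 3125

Expanding det(x·I − A) (e.g. by cofactor expansion or by noting that A is similar to its Jordan form J, which has the same characteristic polynomial as A) gives
  χ_A(x) = x^5 - 25*x^4 + 250*x^3 - 1250*x^2 + 3125*x - 3125
which factors as (x - 5)^5. The eigenvalues (with algebraic multiplicities) are λ = 5 with multiplicity 5.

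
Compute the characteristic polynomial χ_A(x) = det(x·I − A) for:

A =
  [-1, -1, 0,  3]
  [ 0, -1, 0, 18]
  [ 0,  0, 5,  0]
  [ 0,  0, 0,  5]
x^4 - 8*x^3 + 6*x^2 + 40*x + 25

Expanding det(x·I − A) (e.g. by cofactor expansion or by noting that A is similar to its Jordan form J, which has the same characteristic polynomial as A) gives
  χ_A(x) = x^4 - 8*x^3 + 6*x^2 + 40*x + 25
which factors as (x - 5)^2*(x + 1)^2. The eigenvalues (with algebraic multiplicities) are λ = -1 with multiplicity 2, λ = 5 with multiplicity 2.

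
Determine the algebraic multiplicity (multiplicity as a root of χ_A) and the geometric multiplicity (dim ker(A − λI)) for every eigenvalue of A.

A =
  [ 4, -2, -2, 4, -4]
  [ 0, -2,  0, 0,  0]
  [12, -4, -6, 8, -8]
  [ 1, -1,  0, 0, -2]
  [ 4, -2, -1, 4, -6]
λ = -2: alg = 5, geom = 3

Step 1 — factor the characteristic polynomial to read off the algebraic multiplicities:
  χ_A(x) = (x + 2)^5

Step 2 — compute geometric multiplicities via the rank-nullity identity g(λ) = n − rank(A − λI):
  rank(A − (-2)·I) = 2, so dim ker(A − (-2)·I) = n − 2 = 3

Summary:
  λ = -2: algebraic multiplicity = 5, geometric multiplicity = 3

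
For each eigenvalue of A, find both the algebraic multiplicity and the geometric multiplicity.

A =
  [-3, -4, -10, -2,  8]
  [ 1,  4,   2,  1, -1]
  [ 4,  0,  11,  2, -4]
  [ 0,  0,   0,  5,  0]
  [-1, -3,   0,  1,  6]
λ = 3: alg = 1, geom = 1; λ = 5: alg = 4, geom = 3

Step 1 — factor the characteristic polynomial to read off the algebraic multiplicities:
  χ_A(x) = (x - 5)^4*(x - 3)

Step 2 — compute geometric multiplicities via the rank-nullity identity g(λ) = n − rank(A − λI):
  rank(A − (3)·I) = 4, so dim ker(A − (3)·I) = n − 4 = 1
  rank(A − (5)·I) = 2, so dim ker(A − (5)·I) = n − 2 = 3

Summary:
  λ = 3: algebraic multiplicity = 1, geometric multiplicity = 1
  λ = 5: algebraic multiplicity = 4, geometric multiplicity = 3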